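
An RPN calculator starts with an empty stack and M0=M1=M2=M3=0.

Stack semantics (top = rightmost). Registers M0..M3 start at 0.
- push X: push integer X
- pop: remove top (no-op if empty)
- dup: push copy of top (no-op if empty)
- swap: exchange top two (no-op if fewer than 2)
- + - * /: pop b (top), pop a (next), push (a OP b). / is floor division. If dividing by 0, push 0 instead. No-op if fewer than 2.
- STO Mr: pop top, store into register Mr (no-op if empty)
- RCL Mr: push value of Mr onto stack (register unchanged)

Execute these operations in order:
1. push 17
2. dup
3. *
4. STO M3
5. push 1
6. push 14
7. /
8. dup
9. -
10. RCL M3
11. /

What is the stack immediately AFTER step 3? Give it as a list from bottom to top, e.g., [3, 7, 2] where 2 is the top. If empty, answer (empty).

After op 1 (push 17): stack=[17] mem=[0,0,0,0]
After op 2 (dup): stack=[17,17] mem=[0,0,0,0]
After op 3 (*): stack=[289] mem=[0,0,0,0]

[289]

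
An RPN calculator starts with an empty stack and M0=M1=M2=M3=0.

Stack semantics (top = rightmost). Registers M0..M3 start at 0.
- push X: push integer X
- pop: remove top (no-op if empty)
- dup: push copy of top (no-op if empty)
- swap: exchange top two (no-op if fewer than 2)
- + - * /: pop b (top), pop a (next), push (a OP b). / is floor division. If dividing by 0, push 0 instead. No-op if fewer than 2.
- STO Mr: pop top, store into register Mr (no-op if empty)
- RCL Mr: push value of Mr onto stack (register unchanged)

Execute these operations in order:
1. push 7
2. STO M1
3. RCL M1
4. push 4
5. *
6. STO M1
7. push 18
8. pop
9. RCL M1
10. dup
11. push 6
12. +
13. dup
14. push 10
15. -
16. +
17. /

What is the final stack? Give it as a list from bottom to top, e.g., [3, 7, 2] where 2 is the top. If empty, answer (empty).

After op 1 (push 7): stack=[7] mem=[0,0,0,0]
After op 2 (STO M1): stack=[empty] mem=[0,7,0,0]
After op 3 (RCL M1): stack=[7] mem=[0,7,0,0]
After op 4 (push 4): stack=[7,4] mem=[0,7,0,0]
After op 5 (*): stack=[28] mem=[0,7,0,0]
After op 6 (STO M1): stack=[empty] mem=[0,28,0,0]
After op 7 (push 18): stack=[18] mem=[0,28,0,0]
After op 8 (pop): stack=[empty] mem=[0,28,0,0]
After op 9 (RCL M1): stack=[28] mem=[0,28,0,0]
After op 10 (dup): stack=[28,28] mem=[0,28,0,0]
After op 11 (push 6): stack=[28,28,6] mem=[0,28,0,0]
After op 12 (+): stack=[28,34] mem=[0,28,0,0]
After op 13 (dup): stack=[28,34,34] mem=[0,28,0,0]
After op 14 (push 10): stack=[28,34,34,10] mem=[0,28,0,0]
After op 15 (-): stack=[28,34,24] mem=[0,28,0,0]
After op 16 (+): stack=[28,58] mem=[0,28,0,0]
After op 17 (/): stack=[0] mem=[0,28,0,0]

Answer: [0]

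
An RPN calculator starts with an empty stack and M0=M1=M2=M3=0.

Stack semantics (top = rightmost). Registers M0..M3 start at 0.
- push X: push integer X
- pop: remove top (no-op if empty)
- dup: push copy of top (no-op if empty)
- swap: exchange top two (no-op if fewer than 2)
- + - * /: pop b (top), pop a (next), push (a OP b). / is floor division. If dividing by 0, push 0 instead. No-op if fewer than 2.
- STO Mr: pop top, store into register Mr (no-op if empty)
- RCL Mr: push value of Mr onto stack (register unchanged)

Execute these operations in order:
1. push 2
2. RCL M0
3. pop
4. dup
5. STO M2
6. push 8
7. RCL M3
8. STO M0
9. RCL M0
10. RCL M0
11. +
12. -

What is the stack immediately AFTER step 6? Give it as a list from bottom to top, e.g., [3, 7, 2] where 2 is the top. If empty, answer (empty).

After op 1 (push 2): stack=[2] mem=[0,0,0,0]
After op 2 (RCL M0): stack=[2,0] mem=[0,0,0,0]
After op 3 (pop): stack=[2] mem=[0,0,0,0]
After op 4 (dup): stack=[2,2] mem=[0,0,0,0]
After op 5 (STO M2): stack=[2] mem=[0,0,2,0]
After op 6 (push 8): stack=[2,8] mem=[0,0,2,0]

[2, 8]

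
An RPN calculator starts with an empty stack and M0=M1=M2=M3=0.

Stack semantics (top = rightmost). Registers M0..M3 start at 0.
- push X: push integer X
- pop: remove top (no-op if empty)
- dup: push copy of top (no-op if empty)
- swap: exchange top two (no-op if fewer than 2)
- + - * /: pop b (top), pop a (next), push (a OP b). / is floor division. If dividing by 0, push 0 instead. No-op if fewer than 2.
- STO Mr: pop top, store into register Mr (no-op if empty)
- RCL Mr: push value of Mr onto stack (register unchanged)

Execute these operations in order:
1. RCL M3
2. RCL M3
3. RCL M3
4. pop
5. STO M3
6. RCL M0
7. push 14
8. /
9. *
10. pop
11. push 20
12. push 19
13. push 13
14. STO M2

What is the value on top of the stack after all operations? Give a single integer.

After op 1 (RCL M3): stack=[0] mem=[0,0,0,0]
After op 2 (RCL M3): stack=[0,0] mem=[0,0,0,0]
After op 3 (RCL M3): stack=[0,0,0] mem=[0,0,0,0]
After op 4 (pop): stack=[0,0] mem=[0,0,0,0]
After op 5 (STO M3): stack=[0] mem=[0,0,0,0]
After op 6 (RCL M0): stack=[0,0] mem=[0,0,0,0]
After op 7 (push 14): stack=[0,0,14] mem=[0,0,0,0]
After op 8 (/): stack=[0,0] mem=[0,0,0,0]
After op 9 (*): stack=[0] mem=[0,0,0,0]
After op 10 (pop): stack=[empty] mem=[0,0,0,0]
After op 11 (push 20): stack=[20] mem=[0,0,0,0]
After op 12 (push 19): stack=[20,19] mem=[0,0,0,0]
After op 13 (push 13): stack=[20,19,13] mem=[0,0,0,0]
After op 14 (STO M2): stack=[20,19] mem=[0,0,13,0]

Answer: 19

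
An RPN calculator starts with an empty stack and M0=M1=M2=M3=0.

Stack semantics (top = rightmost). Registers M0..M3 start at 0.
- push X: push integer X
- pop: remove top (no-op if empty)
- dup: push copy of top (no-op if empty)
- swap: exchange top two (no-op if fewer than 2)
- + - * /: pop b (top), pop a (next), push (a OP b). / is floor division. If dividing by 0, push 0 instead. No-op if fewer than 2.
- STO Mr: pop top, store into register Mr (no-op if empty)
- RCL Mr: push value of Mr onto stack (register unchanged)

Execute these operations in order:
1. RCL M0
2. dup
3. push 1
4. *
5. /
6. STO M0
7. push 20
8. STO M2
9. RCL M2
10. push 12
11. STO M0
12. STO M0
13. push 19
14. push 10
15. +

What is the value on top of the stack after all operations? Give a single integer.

After op 1 (RCL M0): stack=[0] mem=[0,0,0,0]
After op 2 (dup): stack=[0,0] mem=[0,0,0,0]
After op 3 (push 1): stack=[0,0,1] mem=[0,0,0,0]
After op 4 (*): stack=[0,0] mem=[0,0,0,0]
After op 5 (/): stack=[0] mem=[0,0,0,0]
After op 6 (STO M0): stack=[empty] mem=[0,0,0,0]
After op 7 (push 20): stack=[20] mem=[0,0,0,0]
After op 8 (STO M2): stack=[empty] mem=[0,0,20,0]
After op 9 (RCL M2): stack=[20] mem=[0,0,20,0]
After op 10 (push 12): stack=[20,12] mem=[0,0,20,0]
After op 11 (STO M0): stack=[20] mem=[12,0,20,0]
After op 12 (STO M0): stack=[empty] mem=[20,0,20,0]
After op 13 (push 19): stack=[19] mem=[20,0,20,0]
After op 14 (push 10): stack=[19,10] mem=[20,0,20,0]
After op 15 (+): stack=[29] mem=[20,0,20,0]

Answer: 29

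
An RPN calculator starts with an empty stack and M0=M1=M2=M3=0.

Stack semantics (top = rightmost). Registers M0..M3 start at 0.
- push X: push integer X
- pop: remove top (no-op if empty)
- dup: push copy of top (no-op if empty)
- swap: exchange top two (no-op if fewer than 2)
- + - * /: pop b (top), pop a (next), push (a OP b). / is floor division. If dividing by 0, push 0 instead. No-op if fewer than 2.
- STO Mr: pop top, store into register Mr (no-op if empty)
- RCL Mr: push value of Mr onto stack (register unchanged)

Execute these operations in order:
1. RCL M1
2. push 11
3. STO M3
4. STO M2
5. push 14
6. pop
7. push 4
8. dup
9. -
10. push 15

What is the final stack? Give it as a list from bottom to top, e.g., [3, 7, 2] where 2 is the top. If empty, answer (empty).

After op 1 (RCL M1): stack=[0] mem=[0,0,0,0]
After op 2 (push 11): stack=[0,11] mem=[0,0,0,0]
After op 3 (STO M3): stack=[0] mem=[0,0,0,11]
After op 4 (STO M2): stack=[empty] mem=[0,0,0,11]
After op 5 (push 14): stack=[14] mem=[0,0,0,11]
After op 6 (pop): stack=[empty] mem=[0,0,0,11]
After op 7 (push 4): stack=[4] mem=[0,0,0,11]
After op 8 (dup): stack=[4,4] mem=[0,0,0,11]
After op 9 (-): stack=[0] mem=[0,0,0,11]
After op 10 (push 15): stack=[0,15] mem=[0,0,0,11]

Answer: [0, 15]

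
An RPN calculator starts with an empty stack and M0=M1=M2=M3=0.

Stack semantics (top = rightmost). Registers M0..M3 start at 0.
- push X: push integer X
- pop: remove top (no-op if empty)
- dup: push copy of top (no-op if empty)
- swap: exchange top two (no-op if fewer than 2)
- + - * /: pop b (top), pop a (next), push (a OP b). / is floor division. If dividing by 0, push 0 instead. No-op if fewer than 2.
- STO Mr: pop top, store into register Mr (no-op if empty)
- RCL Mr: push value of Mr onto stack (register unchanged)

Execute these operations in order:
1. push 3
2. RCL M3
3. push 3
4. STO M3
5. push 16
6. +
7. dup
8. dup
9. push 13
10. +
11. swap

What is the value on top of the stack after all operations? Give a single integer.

After op 1 (push 3): stack=[3] mem=[0,0,0,0]
After op 2 (RCL M3): stack=[3,0] mem=[0,0,0,0]
After op 3 (push 3): stack=[3,0,3] mem=[0,0,0,0]
After op 4 (STO M3): stack=[3,0] mem=[0,0,0,3]
After op 5 (push 16): stack=[3,0,16] mem=[0,0,0,3]
After op 6 (+): stack=[3,16] mem=[0,0,0,3]
After op 7 (dup): stack=[3,16,16] mem=[0,0,0,3]
After op 8 (dup): stack=[3,16,16,16] mem=[0,0,0,3]
After op 9 (push 13): stack=[3,16,16,16,13] mem=[0,0,0,3]
After op 10 (+): stack=[3,16,16,29] mem=[0,0,0,3]
After op 11 (swap): stack=[3,16,29,16] mem=[0,0,0,3]

Answer: 16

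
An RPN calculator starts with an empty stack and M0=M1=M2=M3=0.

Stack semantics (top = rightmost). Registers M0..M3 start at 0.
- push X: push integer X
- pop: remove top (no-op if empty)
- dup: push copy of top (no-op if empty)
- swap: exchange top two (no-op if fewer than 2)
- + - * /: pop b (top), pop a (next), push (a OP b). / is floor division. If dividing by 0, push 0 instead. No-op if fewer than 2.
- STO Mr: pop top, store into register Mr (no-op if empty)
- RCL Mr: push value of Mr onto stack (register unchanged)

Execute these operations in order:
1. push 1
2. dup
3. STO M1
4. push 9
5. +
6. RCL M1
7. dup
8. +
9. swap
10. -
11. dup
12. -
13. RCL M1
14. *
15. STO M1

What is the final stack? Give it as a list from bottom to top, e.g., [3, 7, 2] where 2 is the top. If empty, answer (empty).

After op 1 (push 1): stack=[1] mem=[0,0,0,0]
After op 2 (dup): stack=[1,1] mem=[0,0,0,0]
After op 3 (STO M1): stack=[1] mem=[0,1,0,0]
After op 4 (push 9): stack=[1,9] mem=[0,1,0,0]
After op 5 (+): stack=[10] mem=[0,1,0,0]
After op 6 (RCL M1): stack=[10,1] mem=[0,1,0,0]
After op 7 (dup): stack=[10,1,1] mem=[0,1,0,0]
After op 8 (+): stack=[10,2] mem=[0,1,0,0]
After op 9 (swap): stack=[2,10] mem=[0,1,0,0]
After op 10 (-): stack=[-8] mem=[0,1,0,0]
After op 11 (dup): stack=[-8,-8] mem=[0,1,0,0]
After op 12 (-): stack=[0] mem=[0,1,0,0]
After op 13 (RCL M1): stack=[0,1] mem=[0,1,0,0]
After op 14 (*): stack=[0] mem=[0,1,0,0]
After op 15 (STO M1): stack=[empty] mem=[0,0,0,0]

Answer: (empty)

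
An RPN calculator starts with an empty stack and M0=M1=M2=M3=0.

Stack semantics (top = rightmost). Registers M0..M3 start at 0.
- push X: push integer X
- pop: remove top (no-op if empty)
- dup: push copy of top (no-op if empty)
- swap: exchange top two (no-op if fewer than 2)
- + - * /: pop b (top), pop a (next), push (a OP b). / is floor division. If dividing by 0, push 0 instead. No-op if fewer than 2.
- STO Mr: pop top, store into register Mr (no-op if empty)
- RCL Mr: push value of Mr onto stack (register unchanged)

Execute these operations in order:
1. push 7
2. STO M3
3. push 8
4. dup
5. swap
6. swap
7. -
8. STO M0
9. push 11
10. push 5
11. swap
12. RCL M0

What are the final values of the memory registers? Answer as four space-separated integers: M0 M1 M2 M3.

Answer: 0 0 0 7

Derivation:
After op 1 (push 7): stack=[7] mem=[0,0,0,0]
After op 2 (STO M3): stack=[empty] mem=[0,0,0,7]
After op 3 (push 8): stack=[8] mem=[0,0,0,7]
After op 4 (dup): stack=[8,8] mem=[0,0,0,7]
After op 5 (swap): stack=[8,8] mem=[0,0,0,7]
After op 6 (swap): stack=[8,8] mem=[0,0,0,7]
After op 7 (-): stack=[0] mem=[0,0,0,7]
After op 8 (STO M0): stack=[empty] mem=[0,0,0,7]
After op 9 (push 11): stack=[11] mem=[0,0,0,7]
After op 10 (push 5): stack=[11,5] mem=[0,0,0,7]
After op 11 (swap): stack=[5,11] mem=[0,0,0,7]
After op 12 (RCL M0): stack=[5,11,0] mem=[0,0,0,7]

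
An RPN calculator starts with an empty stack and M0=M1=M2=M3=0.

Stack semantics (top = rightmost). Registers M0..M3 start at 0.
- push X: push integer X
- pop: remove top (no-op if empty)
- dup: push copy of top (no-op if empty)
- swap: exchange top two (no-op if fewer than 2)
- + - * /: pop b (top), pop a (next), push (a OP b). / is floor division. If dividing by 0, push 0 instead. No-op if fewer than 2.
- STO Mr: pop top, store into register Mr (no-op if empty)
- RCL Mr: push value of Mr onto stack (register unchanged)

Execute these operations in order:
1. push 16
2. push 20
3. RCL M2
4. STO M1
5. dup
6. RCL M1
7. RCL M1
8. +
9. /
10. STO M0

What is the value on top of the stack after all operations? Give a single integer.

Answer: 20

Derivation:
After op 1 (push 16): stack=[16] mem=[0,0,0,0]
After op 2 (push 20): stack=[16,20] mem=[0,0,0,0]
After op 3 (RCL M2): stack=[16,20,0] mem=[0,0,0,0]
After op 4 (STO M1): stack=[16,20] mem=[0,0,0,0]
After op 5 (dup): stack=[16,20,20] mem=[0,0,0,0]
After op 6 (RCL M1): stack=[16,20,20,0] mem=[0,0,0,0]
After op 7 (RCL M1): stack=[16,20,20,0,0] mem=[0,0,0,0]
After op 8 (+): stack=[16,20,20,0] mem=[0,0,0,0]
After op 9 (/): stack=[16,20,0] mem=[0,0,0,0]
After op 10 (STO M0): stack=[16,20] mem=[0,0,0,0]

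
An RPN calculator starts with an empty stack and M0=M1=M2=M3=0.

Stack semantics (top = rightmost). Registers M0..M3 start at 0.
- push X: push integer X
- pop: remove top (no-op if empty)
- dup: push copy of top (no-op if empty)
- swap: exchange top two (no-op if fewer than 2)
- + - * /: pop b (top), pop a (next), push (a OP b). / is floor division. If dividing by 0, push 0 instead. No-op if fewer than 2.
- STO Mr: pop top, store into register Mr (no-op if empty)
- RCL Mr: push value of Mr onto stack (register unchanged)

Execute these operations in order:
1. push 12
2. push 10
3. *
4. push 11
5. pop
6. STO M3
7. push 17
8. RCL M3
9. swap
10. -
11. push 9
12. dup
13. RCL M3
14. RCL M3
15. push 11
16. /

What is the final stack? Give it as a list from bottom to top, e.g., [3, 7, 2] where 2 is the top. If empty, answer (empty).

After op 1 (push 12): stack=[12] mem=[0,0,0,0]
After op 2 (push 10): stack=[12,10] mem=[0,0,0,0]
After op 3 (*): stack=[120] mem=[0,0,0,0]
After op 4 (push 11): stack=[120,11] mem=[0,0,0,0]
After op 5 (pop): stack=[120] mem=[0,0,0,0]
After op 6 (STO M3): stack=[empty] mem=[0,0,0,120]
After op 7 (push 17): stack=[17] mem=[0,0,0,120]
After op 8 (RCL M3): stack=[17,120] mem=[0,0,0,120]
After op 9 (swap): stack=[120,17] mem=[0,0,0,120]
After op 10 (-): stack=[103] mem=[0,0,0,120]
After op 11 (push 9): stack=[103,9] mem=[0,0,0,120]
After op 12 (dup): stack=[103,9,9] mem=[0,0,0,120]
After op 13 (RCL M3): stack=[103,9,9,120] mem=[0,0,0,120]
After op 14 (RCL M3): stack=[103,9,9,120,120] mem=[0,0,0,120]
After op 15 (push 11): stack=[103,9,9,120,120,11] mem=[0,0,0,120]
After op 16 (/): stack=[103,9,9,120,10] mem=[0,0,0,120]

Answer: [103, 9, 9, 120, 10]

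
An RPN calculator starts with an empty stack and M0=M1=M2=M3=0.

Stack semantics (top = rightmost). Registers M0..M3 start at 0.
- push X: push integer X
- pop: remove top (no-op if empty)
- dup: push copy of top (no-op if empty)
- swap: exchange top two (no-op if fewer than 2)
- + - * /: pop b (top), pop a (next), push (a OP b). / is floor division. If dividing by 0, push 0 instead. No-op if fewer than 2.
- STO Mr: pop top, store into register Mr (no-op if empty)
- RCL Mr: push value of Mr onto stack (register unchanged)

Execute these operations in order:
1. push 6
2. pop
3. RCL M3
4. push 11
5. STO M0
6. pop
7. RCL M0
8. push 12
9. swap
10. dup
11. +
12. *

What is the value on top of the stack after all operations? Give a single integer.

After op 1 (push 6): stack=[6] mem=[0,0,0,0]
After op 2 (pop): stack=[empty] mem=[0,0,0,0]
After op 3 (RCL M3): stack=[0] mem=[0,0,0,0]
After op 4 (push 11): stack=[0,11] mem=[0,0,0,0]
After op 5 (STO M0): stack=[0] mem=[11,0,0,0]
After op 6 (pop): stack=[empty] mem=[11,0,0,0]
After op 7 (RCL M0): stack=[11] mem=[11,0,0,0]
After op 8 (push 12): stack=[11,12] mem=[11,0,0,0]
After op 9 (swap): stack=[12,11] mem=[11,0,0,0]
After op 10 (dup): stack=[12,11,11] mem=[11,0,0,0]
After op 11 (+): stack=[12,22] mem=[11,0,0,0]
After op 12 (*): stack=[264] mem=[11,0,0,0]

Answer: 264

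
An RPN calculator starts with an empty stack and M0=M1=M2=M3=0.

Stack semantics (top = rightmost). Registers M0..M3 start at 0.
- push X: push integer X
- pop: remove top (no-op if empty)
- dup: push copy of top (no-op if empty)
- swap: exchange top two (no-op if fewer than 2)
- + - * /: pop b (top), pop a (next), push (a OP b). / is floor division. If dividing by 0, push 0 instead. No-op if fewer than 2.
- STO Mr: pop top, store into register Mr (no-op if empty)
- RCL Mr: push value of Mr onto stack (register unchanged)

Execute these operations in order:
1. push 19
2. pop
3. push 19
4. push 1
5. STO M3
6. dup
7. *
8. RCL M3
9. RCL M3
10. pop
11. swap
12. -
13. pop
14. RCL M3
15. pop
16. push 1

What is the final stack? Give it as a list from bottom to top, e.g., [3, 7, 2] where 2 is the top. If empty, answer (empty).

Answer: [1]

Derivation:
After op 1 (push 19): stack=[19] mem=[0,0,0,0]
After op 2 (pop): stack=[empty] mem=[0,0,0,0]
After op 3 (push 19): stack=[19] mem=[0,0,0,0]
After op 4 (push 1): stack=[19,1] mem=[0,0,0,0]
After op 5 (STO M3): stack=[19] mem=[0,0,0,1]
After op 6 (dup): stack=[19,19] mem=[0,0,0,1]
After op 7 (*): stack=[361] mem=[0,0,0,1]
After op 8 (RCL M3): stack=[361,1] mem=[0,0,0,1]
After op 9 (RCL M3): stack=[361,1,1] mem=[0,0,0,1]
After op 10 (pop): stack=[361,1] mem=[0,0,0,1]
After op 11 (swap): stack=[1,361] mem=[0,0,0,1]
After op 12 (-): stack=[-360] mem=[0,0,0,1]
After op 13 (pop): stack=[empty] mem=[0,0,0,1]
After op 14 (RCL M3): stack=[1] mem=[0,0,0,1]
After op 15 (pop): stack=[empty] mem=[0,0,0,1]
After op 16 (push 1): stack=[1] mem=[0,0,0,1]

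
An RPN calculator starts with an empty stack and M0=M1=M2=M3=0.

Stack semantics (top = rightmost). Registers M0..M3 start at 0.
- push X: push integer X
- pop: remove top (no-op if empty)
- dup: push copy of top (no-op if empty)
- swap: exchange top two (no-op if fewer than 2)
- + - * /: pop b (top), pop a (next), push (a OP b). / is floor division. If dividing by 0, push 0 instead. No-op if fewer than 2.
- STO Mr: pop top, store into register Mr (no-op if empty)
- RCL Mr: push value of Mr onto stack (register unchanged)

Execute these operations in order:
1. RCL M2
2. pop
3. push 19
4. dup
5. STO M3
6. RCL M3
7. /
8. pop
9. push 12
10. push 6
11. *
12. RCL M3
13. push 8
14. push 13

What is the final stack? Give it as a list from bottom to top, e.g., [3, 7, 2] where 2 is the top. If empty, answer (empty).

After op 1 (RCL M2): stack=[0] mem=[0,0,0,0]
After op 2 (pop): stack=[empty] mem=[0,0,0,0]
After op 3 (push 19): stack=[19] mem=[0,0,0,0]
After op 4 (dup): stack=[19,19] mem=[0,0,0,0]
After op 5 (STO M3): stack=[19] mem=[0,0,0,19]
After op 6 (RCL M3): stack=[19,19] mem=[0,0,0,19]
After op 7 (/): stack=[1] mem=[0,0,0,19]
After op 8 (pop): stack=[empty] mem=[0,0,0,19]
After op 9 (push 12): stack=[12] mem=[0,0,0,19]
After op 10 (push 6): stack=[12,6] mem=[0,0,0,19]
After op 11 (*): stack=[72] mem=[0,0,0,19]
After op 12 (RCL M3): stack=[72,19] mem=[0,0,0,19]
After op 13 (push 8): stack=[72,19,8] mem=[0,0,0,19]
After op 14 (push 13): stack=[72,19,8,13] mem=[0,0,0,19]

Answer: [72, 19, 8, 13]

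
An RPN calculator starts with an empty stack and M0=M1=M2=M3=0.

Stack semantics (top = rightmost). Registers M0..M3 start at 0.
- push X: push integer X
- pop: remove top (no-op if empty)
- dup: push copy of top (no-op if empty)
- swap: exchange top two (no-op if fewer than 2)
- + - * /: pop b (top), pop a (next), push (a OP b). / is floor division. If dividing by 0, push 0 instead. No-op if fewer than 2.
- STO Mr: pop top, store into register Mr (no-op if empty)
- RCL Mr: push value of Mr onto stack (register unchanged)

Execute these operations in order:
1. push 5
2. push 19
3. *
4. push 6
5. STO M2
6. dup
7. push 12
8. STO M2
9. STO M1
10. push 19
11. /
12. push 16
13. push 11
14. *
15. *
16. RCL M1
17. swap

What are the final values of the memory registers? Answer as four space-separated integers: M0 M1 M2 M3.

After op 1 (push 5): stack=[5] mem=[0,0,0,0]
After op 2 (push 19): stack=[5,19] mem=[0,0,0,0]
After op 3 (*): stack=[95] mem=[0,0,0,0]
After op 4 (push 6): stack=[95,6] mem=[0,0,0,0]
After op 5 (STO M2): stack=[95] mem=[0,0,6,0]
After op 6 (dup): stack=[95,95] mem=[0,0,6,0]
After op 7 (push 12): stack=[95,95,12] mem=[0,0,6,0]
After op 8 (STO M2): stack=[95,95] mem=[0,0,12,0]
After op 9 (STO M1): stack=[95] mem=[0,95,12,0]
After op 10 (push 19): stack=[95,19] mem=[0,95,12,0]
After op 11 (/): stack=[5] mem=[0,95,12,0]
After op 12 (push 16): stack=[5,16] mem=[0,95,12,0]
After op 13 (push 11): stack=[5,16,11] mem=[0,95,12,0]
After op 14 (*): stack=[5,176] mem=[0,95,12,0]
After op 15 (*): stack=[880] mem=[0,95,12,0]
After op 16 (RCL M1): stack=[880,95] mem=[0,95,12,0]
After op 17 (swap): stack=[95,880] mem=[0,95,12,0]

Answer: 0 95 12 0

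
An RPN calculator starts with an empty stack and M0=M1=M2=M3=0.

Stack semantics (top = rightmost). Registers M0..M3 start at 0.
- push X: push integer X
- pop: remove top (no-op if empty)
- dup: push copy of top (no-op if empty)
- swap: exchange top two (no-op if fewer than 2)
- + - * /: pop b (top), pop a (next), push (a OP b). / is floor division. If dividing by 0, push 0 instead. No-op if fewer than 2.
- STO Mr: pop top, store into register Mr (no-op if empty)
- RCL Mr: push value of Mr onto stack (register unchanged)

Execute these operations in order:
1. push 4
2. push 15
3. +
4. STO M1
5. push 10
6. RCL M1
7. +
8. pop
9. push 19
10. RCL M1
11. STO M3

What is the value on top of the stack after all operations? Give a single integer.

Answer: 19

Derivation:
After op 1 (push 4): stack=[4] mem=[0,0,0,0]
After op 2 (push 15): stack=[4,15] mem=[0,0,0,0]
After op 3 (+): stack=[19] mem=[0,0,0,0]
After op 4 (STO M1): stack=[empty] mem=[0,19,0,0]
After op 5 (push 10): stack=[10] mem=[0,19,0,0]
After op 6 (RCL M1): stack=[10,19] mem=[0,19,0,0]
After op 7 (+): stack=[29] mem=[0,19,0,0]
After op 8 (pop): stack=[empty] mem=[0,19,0,0]
After op 9 (push 19): stack=[19] mem=[0,19,0,0]
After op 10 (RCL M1): stack=[19,19] mem=[0,19,0,0]
After op 11 (STO M3): stack=[19] mem=[0,19,0,19]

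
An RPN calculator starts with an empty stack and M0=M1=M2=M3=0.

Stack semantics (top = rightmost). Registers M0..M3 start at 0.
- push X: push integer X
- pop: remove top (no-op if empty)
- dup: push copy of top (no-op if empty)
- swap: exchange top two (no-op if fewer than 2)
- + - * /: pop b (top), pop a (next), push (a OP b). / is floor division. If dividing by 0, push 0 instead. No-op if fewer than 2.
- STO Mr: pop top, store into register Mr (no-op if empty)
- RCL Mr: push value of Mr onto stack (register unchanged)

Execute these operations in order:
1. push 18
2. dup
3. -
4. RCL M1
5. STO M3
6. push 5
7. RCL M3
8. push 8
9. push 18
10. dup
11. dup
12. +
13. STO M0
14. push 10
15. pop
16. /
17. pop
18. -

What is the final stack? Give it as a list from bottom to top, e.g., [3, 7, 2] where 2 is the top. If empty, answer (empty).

Answer: [0, 5]

Derivation:
After op 1 (push 18): stack=[18] mem=[0,0,0,0]
After op 2 (dup): stack=[18,18] mem=[0,0,0,0]
After op 3 (-): stack=[0] mem=[0,0,0,0]
After op 4 (RCL M1): stack=[0,0] mem=[0,0,0,0]
After op 5 (STO M3): stack=[0] mem=[0,0,0,0]
After op 6 (push 5): stack=[0,5] mem=[0,0,0,0]
After op 7 (RCL M3): stack=[0,5,0] mem=[0,0,0,0]
After op 8 (push 8): stack=[0,5,0,8] mem=[0,0,0,0]
After op 9 (push 18): stack=[0,5,0,8,18] mem=[0,0,0,0]
After op 10 (dup): stack=[0,5,0,8,18,18] mem=[0,0,0,0]
After op 11 (dup): stack=[0,5,0,8,18,18,18] mem=[0,0,0,0]
After op 12 (+): stack=[0,5,0,8,18,36] mem=[0,0,0,0]
After op 13 (STO M0): stack=[0,5,0,8,18] mem=[36,0,0,0]
After op 14 (push 10): stack=[0,5,0,8,18,10] mem=[36,0,0,0]
After op 15 (pop): stack=[0,5,0,8,18] mem=[36,0,0,0]
After op 16 (/): stack=[0,5,0,0] mem=[36,0,0,0]
After op 17 (pop): stack=[0,5,0] mem=[36,0,0,0]
After op 18 (-): stack=[0,5] mem=[36,0,0,0]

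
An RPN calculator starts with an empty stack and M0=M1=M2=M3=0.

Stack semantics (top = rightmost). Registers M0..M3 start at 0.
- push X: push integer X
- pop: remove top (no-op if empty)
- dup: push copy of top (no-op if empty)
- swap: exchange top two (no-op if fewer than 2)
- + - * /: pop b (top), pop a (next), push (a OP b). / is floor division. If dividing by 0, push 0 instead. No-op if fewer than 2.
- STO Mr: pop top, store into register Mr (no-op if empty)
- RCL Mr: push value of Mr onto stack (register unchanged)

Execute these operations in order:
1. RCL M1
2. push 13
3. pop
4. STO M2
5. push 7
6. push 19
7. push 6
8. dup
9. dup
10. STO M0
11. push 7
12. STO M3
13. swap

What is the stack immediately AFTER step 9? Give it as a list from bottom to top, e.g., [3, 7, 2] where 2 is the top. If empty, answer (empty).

After op 1 (RCL M1): stack=[0] mem=[0,0,0,0]
After op 2 (push 13): stack=[0,13] mem=[0,0,0,0]
After op 3 (pop): stack=[0] mem=[0,0,0,0]
After op 4 (STO M2): stack=[empty] mem=[0,0,0,0]
After op 5 (push 7): stack=[7] mem=[0,0,0,0]
After op 6 (push 19): stack=[7,19] mem=[0,0,0,0]
After op 7 (push 6): stack=[7,19,6] mem=[0,0,0,0]
After op 8 (dup): stack=[7,19,6,6] mem=[0,0,0,0]
After op 9 (dup): stack=[7,19,6,6,6] mem=[0,0,0,0]

[7, 19, 6, 6, 6]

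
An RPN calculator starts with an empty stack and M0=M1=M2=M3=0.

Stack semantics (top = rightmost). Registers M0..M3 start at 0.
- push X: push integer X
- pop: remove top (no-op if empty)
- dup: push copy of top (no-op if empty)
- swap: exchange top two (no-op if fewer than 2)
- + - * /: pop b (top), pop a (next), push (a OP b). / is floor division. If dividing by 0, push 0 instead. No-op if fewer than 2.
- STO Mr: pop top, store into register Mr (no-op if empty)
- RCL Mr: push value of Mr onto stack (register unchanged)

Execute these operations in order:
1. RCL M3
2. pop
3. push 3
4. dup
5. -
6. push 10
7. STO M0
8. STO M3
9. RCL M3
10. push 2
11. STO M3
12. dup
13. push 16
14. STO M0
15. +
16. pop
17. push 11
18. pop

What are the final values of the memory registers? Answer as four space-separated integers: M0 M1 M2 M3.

Answer: 16 0 0 2

Derivation:
After op 1 (RCL M3): stack=[0] mem=[0,0,0,0]
After op 2 (pop): stack=[empty] mem=[0,0,0,0]
After op 3 (push 3): stack=[3] mem=[0,0,0,0]
After op 4 (dup): stack=[3,3] mem=[0,0,0,0]
After op 5 (-): stack=[0] mem=[0,0,0,0]
After op 6 (push 10): stack=[0,10] mem=[0,0,0,0]
After op 7 (STO M0): stack=[0] mem=[10,0,0,0]
After op 8 (STO M3): stack=[empty] mem=[10,0,0,0]
After op 9 (RCL M3): stack=[0] mem=[10,0,0,0]
After op 10 (push 2): stack=[0,2] mem=[10,0,0,0]
After op 11 (STO M3): stack=[0] mem=[10,0,0,2]
After op 12 (dup): stack=[0,0] mem=[10,0,0,2]
After op 13 (push 16): stack=[0,0,16] mem=[10,0,0,2]
After op 14 (STO M0): stack=[0,0] mem=[16,0,0,2]
After op 15 (+): stack=[0] mem=[16,0,0,2]
After op 16 (pop): stack=[empty] mem=[16,0,0,2]
After op 17 (push 11): stack=[11] mem=[16,0,0,2]
After op 18 (pop): stack=[empty] mem=[16,0,0,2]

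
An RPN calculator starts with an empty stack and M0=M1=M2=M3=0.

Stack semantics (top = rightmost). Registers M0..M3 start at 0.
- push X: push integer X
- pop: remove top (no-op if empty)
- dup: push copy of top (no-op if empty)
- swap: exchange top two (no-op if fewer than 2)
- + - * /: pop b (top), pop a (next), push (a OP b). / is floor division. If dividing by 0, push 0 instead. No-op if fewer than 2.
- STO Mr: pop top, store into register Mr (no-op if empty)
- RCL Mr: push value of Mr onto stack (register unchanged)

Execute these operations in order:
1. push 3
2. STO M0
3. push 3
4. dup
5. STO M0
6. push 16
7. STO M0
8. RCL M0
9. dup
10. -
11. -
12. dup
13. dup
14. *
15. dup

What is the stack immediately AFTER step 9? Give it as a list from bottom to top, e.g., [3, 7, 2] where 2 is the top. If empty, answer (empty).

After op 1 (push 3): stack=[3] mem=[0,0,0,0]
After op 2 (STO M0): stack=[empty] mem=[3,0,0,0]
After op 3 (push 3): stack=[3] mem=[3,0,0,0]
After op 4 (dup): stack=[3,3] mem=[3,0,0,0]
After op 5 (STO M0): stack=[3] mem=[3,0,0,0]
After op 6 (push 16): stack=[3,16] mem=[3,0,0,0]
After op 7 (STO M0): stack=[3] mem=[16,0,0,0]
After op 8 (RCL M0): stack=[3,16] mem=[16,0,0,0]
After op 9 (dup): stack=[3,16,16] mem=[16,0,0,0]

[3, 16, 16]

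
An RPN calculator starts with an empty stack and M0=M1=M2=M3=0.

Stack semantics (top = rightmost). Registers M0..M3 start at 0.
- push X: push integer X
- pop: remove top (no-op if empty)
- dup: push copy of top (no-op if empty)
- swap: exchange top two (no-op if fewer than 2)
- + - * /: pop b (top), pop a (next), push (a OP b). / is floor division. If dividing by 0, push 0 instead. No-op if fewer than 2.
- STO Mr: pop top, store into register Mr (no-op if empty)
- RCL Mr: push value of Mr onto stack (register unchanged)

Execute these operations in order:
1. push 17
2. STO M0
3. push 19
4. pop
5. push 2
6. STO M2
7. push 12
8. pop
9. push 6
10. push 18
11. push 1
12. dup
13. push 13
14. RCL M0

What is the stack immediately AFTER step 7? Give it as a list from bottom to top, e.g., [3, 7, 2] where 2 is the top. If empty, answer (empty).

After op 1 (push 17): stack=[17] mem=[0,0,0,0]
After op 2 (STO M0): stack=[empty] mem=[17,0,0,0]
After op 3 (push 19): stack=[19] mem=[17,0,0,0]
After op 4 (pop): stack=[empty] mem=[17,0,0,0]
After op 5 (push 2): stack=[2] mem=[17,0,0,0]
After op 6 (STO M2): stack=[empty] mem=[17,0,2,0]
After op 7 (push 12): stack=[12] mem=[17,0,2,0]

[12]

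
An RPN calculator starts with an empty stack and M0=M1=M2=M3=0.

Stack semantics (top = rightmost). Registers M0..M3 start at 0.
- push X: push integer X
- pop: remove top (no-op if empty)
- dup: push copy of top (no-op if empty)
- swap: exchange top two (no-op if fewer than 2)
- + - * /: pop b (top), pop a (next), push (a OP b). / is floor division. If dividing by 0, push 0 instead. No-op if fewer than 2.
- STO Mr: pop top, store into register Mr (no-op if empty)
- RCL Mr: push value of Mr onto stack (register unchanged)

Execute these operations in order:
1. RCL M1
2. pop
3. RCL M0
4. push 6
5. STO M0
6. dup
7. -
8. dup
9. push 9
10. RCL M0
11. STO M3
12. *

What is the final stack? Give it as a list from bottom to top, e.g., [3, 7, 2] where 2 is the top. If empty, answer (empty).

After op 1 (RCL M1): stack=[0] mem=[0,0,0,0]
After op 2 (pop): stack=[empty] mem=[0,0,0,0]
After op 3 (RCL M0): stack=[0] mem=[0,0,0,0]
After op 4 (push 6): stack=[0,6] mem=[0,0,0,0]
After op 5 (STO M0): stack=[0] mem=[6,0,0,0]
After op 6 (dup): stack=[0,0] mem=[6,0,0,0]
After op 7 (-): stack=[0] mem=[6,0,0,0]
After op 8 (dup): stack=[0,0] mem=[6,0,0,0]
After op 9 (push 9): stack=[0,0,9] mem=[6,0,0,0]
After op 10 (RCL M0): stack=[0,0,9,6] mem=[6,0,0,0]
After op 11 (STO M3): stack=[0,0,9] mem=[6,0,0,6]
After op 12 (*): stack=[0,0] mem=[6,0,0,6]

Answer: [0, 0]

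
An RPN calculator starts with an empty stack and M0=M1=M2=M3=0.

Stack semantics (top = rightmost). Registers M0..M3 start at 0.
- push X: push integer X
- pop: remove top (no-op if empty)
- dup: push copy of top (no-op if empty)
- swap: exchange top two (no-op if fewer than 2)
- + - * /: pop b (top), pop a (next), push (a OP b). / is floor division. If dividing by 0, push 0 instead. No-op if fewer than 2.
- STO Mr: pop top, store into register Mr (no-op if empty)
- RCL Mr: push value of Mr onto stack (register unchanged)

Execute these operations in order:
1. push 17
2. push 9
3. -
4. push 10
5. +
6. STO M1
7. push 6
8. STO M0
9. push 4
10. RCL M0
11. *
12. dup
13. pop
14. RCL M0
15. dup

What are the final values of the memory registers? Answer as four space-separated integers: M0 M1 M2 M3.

After op 1 (push 17): stack=[17] mem=[0,0,0,0]
After op 2 (push 9): stack=[17,9] mem=[0,0,0,0]
After op 3 (-): stack=[8] mem=[0,0,0,0]
After op 4 (push 10): stack=[8,10] mem=[0,0,0,0]
After op 5 (+): stack=[18] mem=[0,0,0,0]
After op 6 (STO M1): stack=[empty] mem=[0,18,0,0]
After op 7 (push 6): stack=[6] mem=[0,18,0,0]
After op 8 (STO M0): stack=[empty] mem=[6,18,0,0]
After op 9 (push 4): stack=[4] mem=[6,18,0,0]
After op 10 (RCL M0): stack=[4,6] mem=[6,18,0,0]
After op 11 (*): stack=[24] mem=[6,18,0,0]
After op 12 (dup): stack=[24,24] mem=[6,18,0,0]
After op 13 (pop): stack=[24] mem=[6,18,0,0]
After op 14 (RCL M0): stack=[24,6] mem=[6,18,0,0]
After op 15 (dup): stack=[24,6,6] mem=[6,18,0,0]

Answer: 6 18 0 0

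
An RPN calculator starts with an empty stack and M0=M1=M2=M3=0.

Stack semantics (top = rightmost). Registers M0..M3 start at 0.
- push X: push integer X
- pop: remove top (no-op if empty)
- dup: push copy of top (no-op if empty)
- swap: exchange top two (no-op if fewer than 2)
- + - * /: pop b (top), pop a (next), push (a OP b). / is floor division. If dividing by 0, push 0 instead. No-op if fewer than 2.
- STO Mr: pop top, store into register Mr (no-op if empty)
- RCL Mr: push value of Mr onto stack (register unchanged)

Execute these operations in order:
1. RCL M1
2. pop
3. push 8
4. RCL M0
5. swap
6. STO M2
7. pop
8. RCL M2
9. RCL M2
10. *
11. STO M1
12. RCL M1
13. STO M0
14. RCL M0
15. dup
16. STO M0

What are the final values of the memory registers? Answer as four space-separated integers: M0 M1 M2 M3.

Answer: 64 64 8 0

Derivation:
After op 1 (RCL M1): stack=[0] mem=[0,0,0,0]
After op 2 (pop): stack=[empty] mem=[0,0,0,0]
After op 3 (push 8): stack=[8] mem=[0,0,0,0]
After op 4 (RCL M0): stack=[8,0] mem=[0,0,0,0]
After op 5 (swap): stack=[0,8] mem=[0,0,0,0]
After op 6 (STO M2): stack=[0] mem=[0,0,8,0]
After op 7 (pop): stack=[empty] mem=[0,0,8,0]
After op 8 (RCL M2): stack=[8] mem=[0,0,8,0]
After op 9 (RCL M2): stack=[8,8] mem=[0,0,8,0]
After op 10 (*): stack=[64] mem=[0,0,8,0]
After op 11 (STO M1): stack=[empty] mem=[0,64,8,0]
After op 12 (RCL M1): stack=[64] mem=[0,64,8,0]
After op 13 (STO M0): stack=[empty] mem=[64,64,8,0]
After op 14 (RCL M0): stack=[64] mem=[64,64,8,0]
After op 15 (dup): stack=[64,64] mem=[64,64,8,0]
After op 16 (STO M0): stack=[64] mem=[64,64,8,0]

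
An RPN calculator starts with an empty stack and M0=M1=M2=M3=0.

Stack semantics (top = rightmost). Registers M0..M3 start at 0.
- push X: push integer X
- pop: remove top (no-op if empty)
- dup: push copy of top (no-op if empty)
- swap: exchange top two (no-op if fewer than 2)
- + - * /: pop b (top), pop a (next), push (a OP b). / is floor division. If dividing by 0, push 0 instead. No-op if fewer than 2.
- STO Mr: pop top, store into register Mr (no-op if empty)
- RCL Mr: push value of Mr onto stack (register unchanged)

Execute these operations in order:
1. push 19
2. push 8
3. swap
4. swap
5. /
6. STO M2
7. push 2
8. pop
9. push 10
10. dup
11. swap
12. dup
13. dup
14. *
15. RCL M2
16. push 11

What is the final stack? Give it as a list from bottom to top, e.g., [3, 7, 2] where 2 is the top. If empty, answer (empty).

After op 1 (push 19): stack=[19] mem=[0,0,0,0]
After op 2 (push 8): stack=[19,8] mem=[0,0,0,0]
After op 3 (swap): stack=[8,19] mem=[0,0,0,0]
After op 4 (swap): stack=[19,8] mem=[0,0,0,0]
After op 5 (/): stack=[2] mem=[0,0,0,0]
After op 6 (STO M2): stack=[empty] mem=[0,0,2,0]
After op 7 (push 2): stack=[2] mem=[0,0,2,0]
After op 8 (pop): stack=[empty] mem=[0,0,2,0]
After op 9 (push 10): stack=[10] mem=[0,0,2,0]
After op 10 (dup): stack=[10,10] mem=[0,0,2,0]
After op 11 (swap): stack=[10,10] mem=[0,0,2,0]
After op 12 (dup): stack=[10,10,10] mem=[0,0,2,0]
After op 13 (dup): stack=[10,10,10,10] mem=[0,0,2,0]
After op 14 (*): stack=[10,10,100] mem=[0,0,2,0]
After op 15 (RCL M2): stack=[10,10,100,2] mem=[0,0,2,0]
After op 16 (push 11): stack=[10,10,100,2,11] mem=[0,0,2,0]

Answer: [10, 10, 100, 2, 11]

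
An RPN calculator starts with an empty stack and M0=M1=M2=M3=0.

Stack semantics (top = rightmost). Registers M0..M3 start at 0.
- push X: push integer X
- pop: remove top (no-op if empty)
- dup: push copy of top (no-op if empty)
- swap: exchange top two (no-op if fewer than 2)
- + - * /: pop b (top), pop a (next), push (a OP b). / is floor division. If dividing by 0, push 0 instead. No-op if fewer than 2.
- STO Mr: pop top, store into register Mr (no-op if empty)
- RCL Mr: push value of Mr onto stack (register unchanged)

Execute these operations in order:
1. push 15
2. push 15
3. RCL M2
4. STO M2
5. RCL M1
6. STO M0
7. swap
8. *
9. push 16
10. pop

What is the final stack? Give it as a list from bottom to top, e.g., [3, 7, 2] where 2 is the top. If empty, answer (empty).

After op 1 (push 15): stack=[15] mem=[0,0,0,0]
After op 2 (push 15): stack=[15,15] mem=[0,0,0,0]
After op 3 (RCL M2): stack=[15,15,0] mem=[0,0,0,0]
After op 4 (STO M2): stack=[15,15] mem=[0,0,0,0]
After op 5 (RCL M1): stack=[15,15,0] mem=[0,0,0,0]
After op 6 (STO M0): stack=[15,15] mem=[0,0,0,0]
After op 7 (swap): stack=[15,15] mem=[0,0,0,0]
After op 8 (*): stack=[225] mem=[0,0,0,0]
After op 9 (push 16): stack=[225,16] mem=[0,0,0,0]
After op 10 (pop): stack=[225] mem=[0,0,0,0]

Answer: [225]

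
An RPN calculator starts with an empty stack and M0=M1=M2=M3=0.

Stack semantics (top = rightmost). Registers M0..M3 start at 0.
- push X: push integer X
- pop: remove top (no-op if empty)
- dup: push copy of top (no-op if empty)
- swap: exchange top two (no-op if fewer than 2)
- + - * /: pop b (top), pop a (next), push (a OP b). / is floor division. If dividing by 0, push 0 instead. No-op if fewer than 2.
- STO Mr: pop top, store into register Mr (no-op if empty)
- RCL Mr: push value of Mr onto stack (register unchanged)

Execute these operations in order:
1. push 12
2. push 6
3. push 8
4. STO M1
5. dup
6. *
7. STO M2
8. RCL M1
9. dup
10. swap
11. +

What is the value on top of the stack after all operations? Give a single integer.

After op 1 (push 12): stack=[12] mem=[0,0,0,0]
After op 2 (push 6): stack=[12,6] mem=[0,0,0,0]
After op 3 (push 8): stack=[12,6,8] mem=[0,0,0,0]
After op 4 (STO M1): stack=[12,6] mem=[0,8,0,0]
After op 5 (dup): stack=[12,6,6] mem=[0,8,0,0]
After op 6 (*): stack=[12,36] mem=[0,8,0,0]
After op 7 (STO M2): stack=[12] mem=[0,8,36,0]
After op 8 (RCL M1): stack=[12,8] mem=[0,8,36,0]
After op 9 (dup): stack=[12,8,8] mem=[0,8,36,0]
After op 10 (swap): stack=[12,8,8] mem=[0,8,36,0]
After op 11 (+): stack=[12,16] mem=[0,8,36,0]

Answer: 16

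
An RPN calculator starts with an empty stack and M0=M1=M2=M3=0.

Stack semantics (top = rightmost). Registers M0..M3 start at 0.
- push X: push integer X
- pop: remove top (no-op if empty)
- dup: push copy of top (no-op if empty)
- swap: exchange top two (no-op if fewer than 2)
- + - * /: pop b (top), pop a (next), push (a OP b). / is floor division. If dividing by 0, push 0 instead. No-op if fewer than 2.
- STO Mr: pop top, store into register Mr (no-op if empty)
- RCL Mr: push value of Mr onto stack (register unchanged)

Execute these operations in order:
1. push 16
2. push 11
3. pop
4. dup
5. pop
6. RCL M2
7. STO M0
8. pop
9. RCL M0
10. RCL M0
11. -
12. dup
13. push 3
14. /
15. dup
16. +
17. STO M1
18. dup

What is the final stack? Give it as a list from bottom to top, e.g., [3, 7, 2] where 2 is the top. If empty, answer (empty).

Answer: [0, 0]

Derivation:
After op 1 (push 16): stack=[16] mem=[0,0,0,0]
After op 2 (push 11): stack=[16,11] mem=[0,0,0,0]
After op 3 (pop): stack=[16] mem=[0,0,0,0]
After op 4 (dup): stack=[16,16] mem=[0,0,0,0]
After op 5 (pop): stack=[16] mem=[0,0,0,0]
After op 6 (RCL M2): stack=[16,0] mem=[0,0,0,0]
After op 7 (STO M0): stack=[16] mem=[0,0,0,0]
After op 8 (pop): stack=[empty] mem=[0,0,0,0]
After op 9 (RCL M0): stack=[0] mem=[0,0,0,0]
After op 10 (RCL M0): stack=[0,0] mem=[0,0,0,0]
After op 11 (-): stack=[0] mem=[0,0,0,0]
After op 12 (dup): stack=[0,0] mem=[0,0,0,0]
After op 13 (push 3): stack=[0,0,3] mem=[0,0,0,0]
After op 14 (/): stack=[0,0] mem=[0,0,0,0]
After op 15 (dup): stack=[0,0,0] mem=[0,0,0,0]
After op 16 (+): stack=[0,0] mem=[0,0,0,0]
After op 17 (STO M1): stack=[0] mem=[0,0,0,0]
After op 18 (dup): stack=[0,0] mem=[0,0,0,0]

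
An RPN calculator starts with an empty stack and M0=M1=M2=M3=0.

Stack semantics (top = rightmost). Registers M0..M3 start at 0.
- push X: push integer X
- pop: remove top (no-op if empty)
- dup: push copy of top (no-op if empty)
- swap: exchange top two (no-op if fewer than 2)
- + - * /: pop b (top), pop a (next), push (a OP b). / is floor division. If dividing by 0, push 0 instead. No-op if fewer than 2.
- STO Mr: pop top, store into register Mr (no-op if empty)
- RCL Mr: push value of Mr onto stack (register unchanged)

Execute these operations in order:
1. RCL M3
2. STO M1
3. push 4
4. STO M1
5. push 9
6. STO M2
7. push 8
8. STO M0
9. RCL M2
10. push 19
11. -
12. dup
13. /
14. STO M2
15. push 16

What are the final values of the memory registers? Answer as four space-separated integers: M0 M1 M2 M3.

Answer: 8 4 1 0

Derivation:
After op 1 (RCL M3): stack=[0] mem=[0,0,0,0]
After op 2 (STO M1): stack=[empty] mem=[0,0,0,0]
After op 3 (push 4): stack=[4] mem=[0,0,0,0]
After op 4 (STO M1): stack=[empty] mem=[0,4,0,0]
After op 5 (push 9): stack=[9] mem=[0,4,0,0]
After op 6 (STO M2): stack=[empty] mem=[0,4,9,0]
After op 7 (push 8): stack=[8] mem=[0,4,9,0]
After op 8 (STO M0): stack=[empty] mem=[8,4,9,0]
After op 9 (RCL M2): stack=[9] mem=[8,4,9,0]
After op 10 (push 19): stack=[9,19] mem=[8,4,9,0]
After op 11 (-): stack=[-10] mem=[8,4,9,0]
After op 12 (dup): stack=[-10,-10] mem=[8,4,9,0]
After op 13 (/): stack=[1] mem=[8,4,9,0]
After op 14 (STO M2): stack=[empty] mem=[8,4,1,0]
After op 15 (push 16): stack=[16] mem=[8,4,1,0]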